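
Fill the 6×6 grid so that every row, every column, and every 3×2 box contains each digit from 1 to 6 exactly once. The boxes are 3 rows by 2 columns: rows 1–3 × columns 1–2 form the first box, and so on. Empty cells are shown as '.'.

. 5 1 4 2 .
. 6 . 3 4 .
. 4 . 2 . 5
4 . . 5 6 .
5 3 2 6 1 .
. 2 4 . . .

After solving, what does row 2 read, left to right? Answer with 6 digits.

265341

r1c1 = 3: row 1 has {1,2,4,5}; col 1 has {4,5}; box has {4,5,6} → only 3 remains.
r1c6 = 6: row 1 has {1,2,3,4,5}; col 6 has {5}; box has {2,4,5} → only 6 remains.
r2c3 = 5: row 2 has {3,4,6}; col 3 has {1,2,4}; box has {1,2,3,4} → only 5 remains.
r2c6 = 1: row 2 has {3,4,5,6}; col 6 has {5,6}; box has {2,4,5,6} → only 1 remains.
r3c1 = 1: row 3 has {2,4,5}; col 1 has {3,4,5}; box has {3,4,5,6} → only 1 remains.
r3c3 = 6: row 3 has {1,2,4,5}; col 3 has {1,2,4,5}; box has {1,2,3,4,5} → only 6 remains.
r3c5 = 3: row 3 has {1,2,4,5,6}; col 5 has {1,2,4,6}; box has {1,2,4,5,6} → only 3 remains.
r4c2 = 1: row 4 has {4,5,6}; col 2 has {2,3,4,5,6}; box has {2,3,4,5} → only 1 remains.
r4c3 = 3: row 4 has {1,4,5,6}; col 3 has {1,2,4,5,6}; box has {2,4,5,6} → only 3 remains.
r4c6 = 2: row 4 has {1,3,4,5,6}; col 6 has {1,5,6}; box has {1,6} → only 2 remains.
r5c6 = 4: row 5 has {1,2,3,5,6}; col 6 has {1,2,5,6}; box has {1,2,6} → only 4 remains.
r6c1 = 6: row 6 has {2,4}; col 1 has {1,3,4,5}; box has {1,2,3,4,5} → only 6 remains.
r6c4 = 1: row 6 has {2,4,6}; col 4 has {2,3,4,5,6}; box has {2,3,4,5,6} → only 1 remains.
r6c5 = 5: row 6 has {1,2,4,6}; col 5 has {1,2,3,4,6}; box has {1,2,4,6} → only 5 remains.
r6c6 = 3: row 6 has {1,2,4,5,6}; col 6 has {1,2,4,5,6}; box has {1,2,4,5,6} → only 3 remains.
r2c1 = 2: row 2 has {1,3,4,5,6}; col 1 has {1,3,4,5,6}; box has {1,3,4,5,6} → only 2 remains.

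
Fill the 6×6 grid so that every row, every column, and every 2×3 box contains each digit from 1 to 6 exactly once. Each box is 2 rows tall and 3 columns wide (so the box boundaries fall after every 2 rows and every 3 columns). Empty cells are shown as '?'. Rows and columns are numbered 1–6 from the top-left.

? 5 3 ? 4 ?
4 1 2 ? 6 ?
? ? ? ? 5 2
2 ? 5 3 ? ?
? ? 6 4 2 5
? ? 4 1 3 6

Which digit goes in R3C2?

4

R1C1 = 6: row 1 has {3,4,5}; col 1 has {2,4}; box has {1,2,3,4,5} → only 6 remains.
R1C4 = 2: row 1 has {3,4,5,6}; col 4 has {1,3,4}; box has {4,6} → only 2 remains.
R1C6 = 1: row 1 has {2,3,4,5,6}; col 6 has {2,5,6}; box has {2,4,6} → only 1 remains.
R2C4 = 5: row 2 has {1,2,4,6}; col 4 has {1,2,3,4}; box has {1,2,4,6} → only 5 remains.
R2C6 = 3: row 2 has {1,2,4,5,6}; col 6 has {1,2,5,6}; box has {1,2,4,5,6} → only 3 remains.
R3C3 = 1: row 3 has {2,5}; col 3 has {2,3,4,5,6}; box has {2,5} → only 1 remains.
R3C4 = 6: row 3 has {1,2,5}; col 4 has {1,2,3,4,5}; box has {2,3,5} → only 6 remains.
R4C5 = 1: row 4 has {2,3,5}; col 5 has {2,3,4,5,6}; box has {2,3,5,6} → only 1 remains.
R4C6 = 4: row 4 has {1,2,3,5}; col 6 has {1,2,3,5,6}; box has {1,2,3,5,6} → only 4 remains.
R5C2 = 3: row 5 has {2,4,5,6}; col 2 has {1,5}; box has {4,6} → only 3 remains.
R6C1 = 5: row 6 has {1,3,4,6}; col 1 has {2,4,6}; box has {3,4,6} → only 5 remains.
R6C2 = 2: row 6 has {1,3,4,5,6}; col 2 has {1,3,5}; box has {3,4,5,6} → only 2 remains.
R3C1 = 3: row 3 has {1,2,5,6}; col 1 has {2,4,5,6}; box has {1,2,5} → only 3 remains.
R3C2 = 4: row 3 has {1,2,3,5,6}; col 2 has {1,2,3,5}; box has {1,2,3,5} → only 4 remains.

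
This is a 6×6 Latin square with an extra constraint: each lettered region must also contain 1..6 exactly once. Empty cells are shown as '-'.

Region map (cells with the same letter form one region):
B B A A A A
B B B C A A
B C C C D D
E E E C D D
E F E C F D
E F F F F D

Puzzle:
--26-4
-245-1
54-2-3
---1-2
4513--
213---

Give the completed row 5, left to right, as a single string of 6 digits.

r1c2 = 3: row 1 has {2,4,6}; col 2 has {1,2,4,5}; region has {2,4,5} → only 3 remains.
r1c5 = 5: row 1 has {2,3,4,6}; col 5 has {}; region has {1,2,4,6} → only 5 remains.
r2c1 = 6: row 2 has {1,2,4,5}; col 1 has {2,4,5}; region has {2,3,4,5} → only 6 remains.
r2c5 = 3: row 2 has {1,2,4,5,6}; col 5 has {5}; region has {1,2,4,5,6} → only 3 remains.
r3c3 = 6: row 3 has {2,3,4,5}; col 3 has {1,2,3,4}; region has {1,2,3,4,5} → only 6 remains.
r3c5 = 1: row 3 has {2,3,4,5,6}; col 5 has {3,5}; region has {2,3} → only 1 remains.
r4c1 = 3: row 4 has {1,2}; col 1 has {2,4,5,6}; region has {1,2,4} → only 3 remains.
r4c2 = 6: row 4 has {1,2,3}; col 2 has {1,2,3,4,5}; region has {1,2,3,4} → only 6 remains.
r4c3 = 5: row 4 has {1,2,3,6}; col 3 has {1,2,3,4,6}; region has {1,2,3,4,6} → only 5 remains.
r4c5 = 4: row 4 has {1,2,3,5,6}; col 5 has {1,3,5}; region has {1,2,3} → only 4 remains.
r5c6 = 6: row 5 has {1,3,4,5}; col 6 has {1,2,3,4}; region has {1,2,3,4} → only 6 remains.
r6c4 = 4: row 6 has {1,2,3}; col 4 has {1,2,3,5,6}; region has {1,3,5} → only 4 remains.
r6c5 = 6: row 6 has {1,2,3,4}; col 5 has {1,3,4,5}; region has {1,3,4,5} → only 6 remains.
r6c6 = 5: row 6 has {1,2,3,4,6}; col 6 has {1,2,3,4,6}; region has {1,2,3,4,6} → only 5 remains.
r1c1 = 1: row 1 has {2,3,4,5,6}; col 1 has {2,3,4,5,6}; region has {2,3,4,5,6} → only 1 remains.
r5c5 = 2: row 5 has {1,3,4,5,6}; col 5 has {1,3,4,5,6}; region has {1,3,4,5,6} → only 2 remains.

451326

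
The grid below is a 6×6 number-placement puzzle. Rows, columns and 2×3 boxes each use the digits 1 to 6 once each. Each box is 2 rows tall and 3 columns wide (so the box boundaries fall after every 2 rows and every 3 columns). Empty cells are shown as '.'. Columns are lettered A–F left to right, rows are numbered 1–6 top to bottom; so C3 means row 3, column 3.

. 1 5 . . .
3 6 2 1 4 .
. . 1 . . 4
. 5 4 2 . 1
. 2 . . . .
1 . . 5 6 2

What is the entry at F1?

A1 = 4: row 1 has {1,5}; col 1 has {1,3}; box has {1,2,3,5,6} → only 4 remains.
F2 = 5: row 2 has {1,2,3,4,6}; col 6 has {1,2,4}; box has {1,4} → only 5 remains.
B3 = 3: row 3 has {1,4}; col 2 has {1,2,5,6}; box has {1,4,5} → only 3 remains.
D3 = 6: row 3 has {1,3,4}; col 4 has {1,2,5}; box has {1,2,4} → only 6 remains.
E3 = 5: row 3 has {1,3,4,6}; col 5 has {4,6}; box has {1,2,4,6} → only 5 remains.
A4 = 6: row 4 has {1,2,4,5}; col 1 has {1,3,4}; box has {1,3,4,5} → only 6 remains.
E4 = 3: row 4 has {1,2,4,5,6}; col 5 has {4,5,6}; box has {1,2,4,5,6} → only 3 remains.
A5 = 5: row 5 has {2}; col 1 has {1,3,4,6}; box has {1,2} → only 5 remains.
E5 = 1: row 5 has {2,5}; col 5 has {3,4,5,6}; box has {2,5,6} → only 1 remains.
F5 = 3: row 5 has {1,2,5}; col 6 has {1,2,4,5}; box has {1,2,5,6} → only 3 remains.
B6 = 4: row 6 has {1,2,5,6}; col 2 has {1,2,3,5,6}; box has {1,2,5} → only 4 remains.
C6 = 3: row 6 has {1,2,4,5,6}; col 3 has {1,2,4,5}; box has {1,2,4,5} → only 3 remains.
D1 = 3: row 1 has {1,4,5}; col 4 has {1,2,5,6}; box has {1,4,5} → only 3 remains.
E1 = 2: row 1 has {1,3,4,5}; col 5 has {1,3,4,5,6}; box has {1,3,4,5} → only 2 remains.
F1 = 6: row 1 has {1,2,3,4,5}; col 6 has {1,2,3,4,5}; box has {1,2,3,4,5} → only 6 remains.

6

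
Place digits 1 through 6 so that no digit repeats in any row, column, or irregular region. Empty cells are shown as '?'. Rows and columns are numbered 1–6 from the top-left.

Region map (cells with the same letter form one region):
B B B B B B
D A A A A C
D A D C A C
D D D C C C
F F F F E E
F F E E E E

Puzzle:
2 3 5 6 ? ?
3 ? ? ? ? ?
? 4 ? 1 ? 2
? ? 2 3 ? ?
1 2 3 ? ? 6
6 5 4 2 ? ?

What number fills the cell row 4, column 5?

6

row 2, column 4 = 5: row 2 has {3}; col 4 has {1,2,3,6}; region has {4} → only 5 remains.
row 2, column 6 = 4: row 2 has {3,5}; col 6 has {2,6}; region has {1,2,3} → only 4 remains.
row 3, column 1 = 5: row 3 has {1,2,4}; col 1 has {1,2,3,6}; region has {2,3} → only 5 remains.
row 3, column 3 = 6: row 3 has {1,2,4,5}; col 3 has {2,3,4,5}; region has {2,3,5} → only 6 remains.
row 3, column 5 = 3: row 3 has {1,2,4,5,6}; col 5 has {}; region has {4,5} → only 3 remains.
row 4, column 1 = 4: row 4 has {2,3}; col 1 has {1,2,3,5,6}; region has {2,3,5,6} → only 4 remains.
row 4, column 2 = 1: row 4 has {2,3,4}; col 2 has {2,3,4,5}; region has {2,3,4,5,6} → only 1 remains.
row 4, column 6 = 5: row 4 has {1,2,3,4}; col 6 has {2,4,6}; region has {1,2,3,4} → only 5 remains.
row 5, column 4 = 4: row 5 has {1,2,3,6}; col 4 has {1,2,3,5,6}; region has {1,2,3,5,6} → only 4 remains.
row 5, column 5 = 5: row 5 has {1,2,3,4,6}; col 5 has {3}; region has {2,4,6} → only 5 remains.
row 6, column 5 = 1: row 6 has {2,4,5,6}; col 5 has {3,5}; region has {2,4,5,6} → only 1 remains.
row 6, column 6 = 3: row 6 has {1,2,4,5,6}; col 6 has {2,4,5,6}; region has {1,2,4,5,6} → only 3 remains.
row 1, column 5 = 4: row 1 has {2,3,5,6}; col 5 has {1,3,5}; region has {2,3,5,6} → only 4 remains.
row 1, column 6 = 1: row 1 has {2,3,4,5,6}; col 6 has {2,3,4,5,6}; region has {2,3,4,5,6} → only 1 remains.
row 2, column 2 = 6: row 2 has {3,4,5}; col 2 has {1,2,3,4,5}; region has {3,4,5} → only 6 remains.
row 2, column 3 = 1: row 2 has {3,4,5,6}; col 3 has {2,3,4,5,6}; region has {3,4,5,6} → only 1 remains.
row 2, column 5 = 2: row 2 has {1,3,4,5,6}; col 5 has {1,3,4,5}; region has {1,3,4,5,6} → only 2 remains.
row 4, column 5 = 6: row 4 has {1,2,3,4,5}; col 5 has {1,2,3,4,5}; region has {1,2,3,4,5} → only 6 remains.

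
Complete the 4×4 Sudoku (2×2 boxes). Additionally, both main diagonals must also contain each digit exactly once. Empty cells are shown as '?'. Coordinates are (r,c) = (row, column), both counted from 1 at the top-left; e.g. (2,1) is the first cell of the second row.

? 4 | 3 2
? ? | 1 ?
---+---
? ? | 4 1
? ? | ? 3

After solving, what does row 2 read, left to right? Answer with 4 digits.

3214

(1,1) = 1: row 1 has {2,3,4}; col 1 has {}; box has {4}; main diagonal has {3,4} → only 1 remains.
(2,2) = 2: row 2 has {1}; col 2 has {4}; box has {1,4}; main diagonal has {1,3,4} → only 2 remains.
(2,4) = 4: row 2 has {1,2}; col 4 has {1,2,3}; box has {1,2,3} → only 4 remains.
(3,2) = 3: row 3 has {1,4}; col 2 has {2,4}; box has {}; anti-diagonal has {1,2} → only 3 remains.
(4,1) = 4: row 4 has {3}; col 1 has {1}; box has {3}; anti-diagonal has {1,2,3} → only 4 remains.
(4,2) = 1: row 4 has {3,4}; col 2 has {2,3,4}; box has {3,4} → only 1 remains.
(4,3) = 2: row 4 has {1,3,4}; col 3 has {1,3,4}; box has {1,3,4} → only 2 remains.
(2,1) = 3: row 2 has {1,2,4}; col 1 has {1,4}; box has {1,2,4} → only 3 remains.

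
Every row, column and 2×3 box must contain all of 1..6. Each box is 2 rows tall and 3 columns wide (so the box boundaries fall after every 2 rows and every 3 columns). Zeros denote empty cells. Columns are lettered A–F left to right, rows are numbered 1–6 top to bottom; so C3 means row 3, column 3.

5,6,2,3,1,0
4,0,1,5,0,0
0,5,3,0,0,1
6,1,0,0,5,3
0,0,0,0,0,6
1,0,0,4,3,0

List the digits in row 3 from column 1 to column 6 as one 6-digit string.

253641

F1 = 4: row 1 has {1,2,3,5,6}; col 6 has {1,3,6}; box has {1,3,5} → only 4 remains.
B2 = 3: row 2 has {1,4,5}; col 2 has {1,5,6}; box has {1,2,4,5,6} → only 3 remains.
F2 = 2: row 2 has {1,3,4,5}; col 6 has {1,3,4,6}; box has {1,3,4,5} → only 2 remains.
A3 = 2: row 3 has {1,3,5}; col 1 has {1,4,5,6}; box has {1,3,5,6} → only 2 remains.
D3 = 6: row 3 has {1,2,3,5}; col 4 has {3,4,5}; box has {1,3,5} → only 6 remains.
E3 = 4: row 3 has {1,2,3,5,6}; col 5 has {1,3,5}; box has {1,3,5,6} → only 4 remains.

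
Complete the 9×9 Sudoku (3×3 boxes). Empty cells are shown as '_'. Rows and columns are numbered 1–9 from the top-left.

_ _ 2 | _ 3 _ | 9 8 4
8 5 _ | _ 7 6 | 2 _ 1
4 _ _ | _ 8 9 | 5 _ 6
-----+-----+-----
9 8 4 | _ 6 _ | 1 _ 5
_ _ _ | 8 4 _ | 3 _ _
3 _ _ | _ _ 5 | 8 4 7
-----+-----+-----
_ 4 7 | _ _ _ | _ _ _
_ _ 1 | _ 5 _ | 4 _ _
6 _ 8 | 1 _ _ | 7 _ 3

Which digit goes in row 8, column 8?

row 1, column 4 = 5 (sole candidate).
row 1, column 6 = 1 (sole candidate).
row 2, column 4 = 4 (sole candidate).
row 2, column 8 = 3 (sole candidate).
row 3, column 3 = 3 (sole candidate).
row 3, column 4 = 2 (sole candidate).
row 3, column 8 = 7 (sole candidate).
row 4, column 8 = 2 (sole candidate).
row 5, column 9 = 9 (sole candidate).
row 6, column 3 = 6 (sole candidate).
row 6, column 4 = 9 (sole candidate).
row 7, column 7 = 6 (sole candidate).
row 8, column 1 = 2 (sole candidate).
row 8, column 8 = 9: row 8 has {1,2,4,5}; col 8 has {2,3,4,7,8}; box has {3,4,6,7} → only 9 remains.

9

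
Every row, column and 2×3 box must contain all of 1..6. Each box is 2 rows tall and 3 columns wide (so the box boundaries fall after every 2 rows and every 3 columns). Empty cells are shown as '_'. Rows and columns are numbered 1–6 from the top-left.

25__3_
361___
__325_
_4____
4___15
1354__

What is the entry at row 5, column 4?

row 1, column 3 = 4: row 1 has {2,3,5}; col 3 has {1,3,5}; box has {1,2,3,5,6} → only 4 remains.
row 2, column 4 = 5: row 2 has {1,3,6}; col 4 has {2,4}; box has {3} → only 5 remains.
row 3, column 1 = 6: row 3 has {2,3,5}; col 1 has {1,2,3,4}; box has {3,4} → only 6 remains.
row 3, column 2 = 1: row 3 has {2,3,5,6}; col 2 has {3,4,5,6}; box has {3,4,6} → only 1 remains.
row 3, column 6 = 4: row 3 has {1,2,3,5,6}; col 6 has {5}; box has {2,5} → only 4 remains.
row 4, column 1 = 5: row 4 has {4}; col 1 has {1,2,3,4,6}; box has {1,3,4,6} → only 5 remains.
row 4, column 3 = 2: row 4 has {4,5}; col 3 has {1,3,4,5}; box has {1,3,4,5,6} → only 2 remains.
row 4, column 5 = 6: row 4 has {2,4,5}; col 5 has {1,3,5}; box has {2,4,5} → only 6 remains.
row 5, column 2 = 2: row 5 has {1,4,5}; col 2 has {1,3,4,5,6}; box has {1,3,4,5} → only 2 remains.
row 5, column 3 = 6: row 5 has {1,2,4,5}; col 3 has {1,2,3,4,5}; box has {1,2,3,4,5} → only 6 remains.
row 5, column 4 = 3: row 5 has {1,2,4,5,6}; col 4 has {2,4,5}; box has {1,4,5} → only 3 remains.

3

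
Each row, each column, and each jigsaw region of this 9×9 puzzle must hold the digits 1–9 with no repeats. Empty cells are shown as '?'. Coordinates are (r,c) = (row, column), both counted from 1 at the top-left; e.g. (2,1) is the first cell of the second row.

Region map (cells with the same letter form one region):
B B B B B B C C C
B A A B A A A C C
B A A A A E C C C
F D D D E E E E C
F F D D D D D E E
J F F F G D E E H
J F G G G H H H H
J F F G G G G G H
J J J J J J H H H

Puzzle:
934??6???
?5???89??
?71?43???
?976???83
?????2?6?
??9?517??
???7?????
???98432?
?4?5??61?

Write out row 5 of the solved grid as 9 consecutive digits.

718432569

(3,4) = 2: row 3 has {1,3,4,7}; col 4 has {5,6,7,9}; region has {1,4,5,7,8,9} → only 2 remains.
(4,6) = 5: row 4 has {3,6,7,8,9}; col 6 has {1,2,3,4,6,8}; region has {3,6,7,8} → only 5 remains.
(5,5) = 3: row 5 has {2,6}; col 5 has {4,5,8}; region has {1,2,6,7,9} → only 3 remains.
(6,8) = 4: row 6 has {1,5,7,9}; col 8 has {1,2,6,8}; region has {3,5,6,7,8} → only 4 remains.
(7,3) = 6: row 7 has {7}; col 3 has {1,4,7,9}; region has {2,3,4,5,7,8,9} → only 6 remains.
(7,5) = 1: row 7 has {6,7}; col 5 has {3,4,5,8}; region has {2,3,4,5,6,7,8,9} → only 1 remains.
(7,6) = 9: row 7 has {1,6,7}; col 6 has {1,2,3,4,5,6,8}; region has {1,6} → only 9 remains.
(8,3) = 5: row 8 has {2,3,4,8,9}; col 3 has {1,4,6,7,9}; region has {9} → only 5 remains.
(8,9) = 7: row 8 has {2,3,4,5,8,9}; col 9 has {3}; region has {1,6,9} → only 7 remains.
(9,6) = 7: row 9 has {1,4,5,6}; col 6 has {1,2,3,4,5,6,8,9}; region has {4,5} → only 7 remains.
(2,3) = 3: row 2 has {5,8,9}; col 3 has {1,4,5,6,7,9}; region has {1,2,4,5,7,8,9} → only 3 remains.
(2,4) = 1: row 2 has {3,5,8,9}; col 4 has {2,5,6,7,9}; region has {3,4,6,9} → only 1 remains.
(2,5) = 6: row 2 has {1,3,5,8,9}; col 5 has {1,3,4,5,8}; region has {1,2,3,4,5,7,8,9} → only 6 remains.
(2,8) = 7: row 2 has {1,3,5,6,8,9}; col 8 has {1,2,4,6,8}; region has {3} → only 7 remains.
(4,5) = 2: row 4 has {3,5,6,7,8,9}; col 5 has {1,3,4,5,6,8}; region has {3,4,5,6,7,8} → only 2 remains.
(4,7) = 1: row 4 has {2,3,5,6,7,8,9}; col 7 has {3,6,7,9}; region has {2,3,4,5,6,7,8} → only 1 remains.
(5,3) = 8: row 5 has {2,3,6}; col 3 has {1,3,4,5,6,7,9}; region has {1,2,3,6,7,9} → only 8 remains.
(5,4) = 4: row 5 has {2,3,6,8}; col 4 has {1,2,5,6,7,9}; region has {1,2,3,6,7,8,9} → only 4 remains.
(5,7) = 5: row 5 has {2,3,4,6,8}; col 7 has {1,3,6,7,9}; region has {1,2,3,4,6,7,8,9} → only 5 remains.
(5,9) = 9: row 5 has {2,3,4,5,6,8}; col 9 has {3,7}; region has {1,2,3,4,5,6,7,8} → only 9 remains.
(9,3) = 2: row 9 has {1,4,5,6,7}; col 3 has {1,3,4,5,6,7,8,9}; region has {4,5,7} → only 2 remains.
(9,5) = 9: row 9 has {1,2,4,5,6,7}; col 5 has {1,2,3,4,5,6,8}; region has {2,4,5,7} → only 9 remains.
(9,9) = 8: row 9 has {1,2,4,5,6,7,9}; col 9 has {3,7,9}; region has {1,6,7,9} → only 8 remains.
(1,4) = 8: row 1 has {3,4,6,9}; col 4 has {1,2,4,5,6,7,9}; region has {1,3,4,6,9} → only 8 remains.
(1,5) = 7: row 1 has {3,4,6,8,9}; col 5 has {1,2,3,4,5,6,8,9}; region has {1,3,4,6,8,9} → only 7 remains.
(1,7) = 2: row 1 has {3,4,6,7,8,9}; col 7 has {1,3,5,6,7,9}; region has {3,7} → only 2 remains.
(1,8) = 5: row 1 has {2,3,4,6,7,8,9}; col 8 has {1,2,4,6,7,8}; region has {2,3,7} → only 5 remains.
(1,9) = 1: row 1 has {2,3,4,5,6,7,8,9}; col 9 has {3,7,8,9}; region has {2,3,5,7} → only 1 remains.
(2,1) = 2: row 2 has {1,3,5,6,7,8,9}; col 1 has {9}; region has {1,3,4,6,7,8,9} → only 2 remains.
(2,9) = 4: row 2 has {1,2,3,5,6,7,8,9}; col 9 has {1,3,7,8,9}; region has {1,2,3,5,7} → only 4 remains.
(3,1) = 5: row 3 has {1,2,3,4,7}; col 1 has {2,9}; region has {1,2,3,4,6,7,8,9} → only 5 remains.
(3,7) = 8: row 3 has {1,2,3,4,5,7}; col 7 has {1,2,3,5,6,7,9}; region has {1,2,3,4,5,7} → only 8 remains.
(3,8) = 9: row 3 has {1,2,3,4,5,7,8}; col 8 has {1,2,4,5,6,7,8}; region has {1,2,3,4,5,7,8} → only 9 remains.
(3,9) = 6: row 3 has {1,2,3,4,5,7,8,9}; col 9 has {1,3,4,7,8,9}; region has {1,2,3,4,5,7,8,9} → only 6 remains.
(4,1) = 4: row 4 has {1,2,3,5,6,7,8,9}; col 1 has {2,5,9}; region has {5,9} → only 4 remains.
(5,2) = 1: row 5 has {2,3,4,5,6,8,9}; col 2 has {3,4,5,7,9}; region has {4,5,9} → only 1 remains.
(6,4) = 3: row 6 has {1,4,5,7,9}; col 4 has {1,2,4,5,6,7,8,9}; region has {1,4,5,9} → only 3 remains.
(6,9) = 2: row 6 has {1,3,4,5,7,9}; col 9 has {1,3,4,6,7,8,9}; region has {1,6,7,8,9} → only 2 remains.
(7,7) = 4: row 7 has {1,6,7,9}; col 7 has {1,2,3,5,6,7,8,9}; region has {1,2,6,7,8,9} → only 4 remains.
(7,8) = 3: row 7 has {1,4,6,7,9}; col 8 has {1,2,4,5,6,7,8,9}; region has {1,2,4,6,7,8,9} → only 3 remains.
(7,9) = 5: row 7 has {1,3,4,6,7,9}; col 9 has {1,2,3,4,6,7,8,9}; region has {1,2,3,4,6,7,8,9} → only 5 remains.
(8,2) = 6: row 8 has {2,3,4,5,7,8,9}; col 2 has {1,3,4,5,7,9}; region has {1,3,4,5,9} → only 6 remains.
(9,1) = 3: row 9 has {1,2,4,5,6,7,8,9}; col 1 has {2,4,5,9}; region has {2,4,5,7,9} → only 3 remains.
(5,1) = 7: row 5 has {1,2,3,4,5,6,8,9}; col 1 has {2,3,4,5,9}; region has {1,3,4,5,6,9} → only 7 remains.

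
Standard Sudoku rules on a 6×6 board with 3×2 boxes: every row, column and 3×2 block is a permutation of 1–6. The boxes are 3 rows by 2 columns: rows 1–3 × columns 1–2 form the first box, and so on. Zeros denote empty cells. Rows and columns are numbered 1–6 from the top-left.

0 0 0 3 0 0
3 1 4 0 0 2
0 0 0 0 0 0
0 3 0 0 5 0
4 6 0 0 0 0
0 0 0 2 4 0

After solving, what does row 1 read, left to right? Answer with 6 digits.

R2C5 = 6 (sole candidate).
R6C2 = 5 (sole candidate).
R1C5 = 1: row 1 has {3}; col 5 has {4,5,6}; box has {2,6} → only 1 remains.
R2C4 = 5 (sole candidate).
R3C5 = 3 (sole candidate).
R5C4 = 1 (sole candidate).
R5C5 = 2 (sole candidate).
R5C6 = 3 (sole candidate).
R6C1 = 1 (sole candidate).
R6C6 = 6 (sole candidate).
R3C4 = 6 (sole candidate).
R4C1 = 2 (sole candidate).
R4C3 = 6 (sole candidate).
R4C4 = 4 (sole candidate).
R4C6 = 1 (sole candidate).
R5C3 = 5 (sole candidate).
R6C3 = 3 (sole candidate).
R1C3 = 2: row 1 has {1,3}; col 3 has {3,4,5,6}; box has {3,4,5,6} → only 2 remains.
R3C1 = 5 (sole candidate).
R3C3 = 1 (sole candidate).
R3C6 = 4 (sole candidate).
R1C1 = 6: row 1 has {1,2,3}; col 1 has {1,2,3,4,5}; box has {1,3,5} → only 6 remains.
R1C2 = 4: row 1 has {1,2,3,6}; col 2 has {1,3,5,6}; box has {1,3,5,6} → only 4 remains.
R1C6 = 5: row 1 has {1,2,3,4,6}; col 6 has {1,2,3,4,6}; box has {1,2,3,4,6} → only 5 remains.

642315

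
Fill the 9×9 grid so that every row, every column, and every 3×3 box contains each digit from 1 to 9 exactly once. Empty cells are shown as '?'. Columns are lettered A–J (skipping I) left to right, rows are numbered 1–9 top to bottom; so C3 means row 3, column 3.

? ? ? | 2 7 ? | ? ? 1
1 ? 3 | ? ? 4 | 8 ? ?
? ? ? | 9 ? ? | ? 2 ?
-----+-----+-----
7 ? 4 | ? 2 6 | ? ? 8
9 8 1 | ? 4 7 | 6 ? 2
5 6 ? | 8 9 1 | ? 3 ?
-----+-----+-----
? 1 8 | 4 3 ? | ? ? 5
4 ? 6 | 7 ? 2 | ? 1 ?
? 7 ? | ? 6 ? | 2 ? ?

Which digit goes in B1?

9

E2 = 5 (sole candidate).
B4 = 3 (sole candidate).
D4 = 5 (sole candidate).
H4 = 9 (sole candidate).
D5 = 3 (sole candidate).
H5 = 5 (sole candidate).
C6 = 2 (sole candidate).
A7 = 2 (sole candidate).
F7 = 9 (sole candidate).
G7 = 7 (sole candidate).
H7 = 6 (sole candidate).
E8 = 8 (sole candidate).
A9 = 3 (sole candidate).
D9 = 1 (sole candidate).
F9 = 5 (sole candidate).
H1 = 4 (sole candidate).
D2 = 6 (sole candidate).
H2 = 7 (sole candidate).
J2 = 9 (sole candidate).
E3 = 1 (sole candidate).
G4 = 1 (sole candidate).
G6 = 4 (sole candidate).
J6 = 7 (sole candidate).
J8 = 3 (sole candidate).
C9 = 9 (sole candidate).
H9 = 8 (sole candidate).
J9 = 4 (sole candidate).
C1 = 5 (sole candidate).
G1 = 3 (sole candidate).
B2 = 2 (sole candidate).
B3 = 4 (sole candidate).
C3 = 7 (sole candidate).
G3 = 5 (sole candidate).
J3 = 6 (sole candidate).
B8 = 5 (sole candidate).
G8 = 9 (sole candidate).
B1 = 9: row 1 has {1,2,3,4,5,7}; col 2 has {1,2,3,4,5,6,7,8}; box has {1,2,3,4,5,7} → only 9 remains.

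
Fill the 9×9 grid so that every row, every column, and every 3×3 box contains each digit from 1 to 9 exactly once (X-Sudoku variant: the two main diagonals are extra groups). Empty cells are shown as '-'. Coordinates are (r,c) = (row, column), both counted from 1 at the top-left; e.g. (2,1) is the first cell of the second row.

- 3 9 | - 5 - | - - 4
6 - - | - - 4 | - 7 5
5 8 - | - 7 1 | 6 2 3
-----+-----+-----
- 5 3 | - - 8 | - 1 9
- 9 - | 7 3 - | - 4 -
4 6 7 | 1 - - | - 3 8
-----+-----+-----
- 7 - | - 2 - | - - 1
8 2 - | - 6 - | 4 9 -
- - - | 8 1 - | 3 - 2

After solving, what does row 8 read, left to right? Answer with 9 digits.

821563497

(1,8) = 8: row 1 has {3,4,5,9}; col 8 has {1,2,3,4,7,9}; box has {2,3,4,5,6,7} → only 8 remains.
(2,2) = 1: row 2 has {4,5,6,7}; col 2 has {2,3,5,6,7,8,9}; box has {3,5,6,8,9}; main diagonal has {2,3,9} → only 1 remains.
(2,3) = 2: row 2 has {1,4,5,6,7}; col 3 has {3,7,9}; box has {1,3,5,6,8,9} → only 2 remains.
(2,7) = 9: row 2 has {1,2,4,5,6,7}; col 7 has {3,4,6}; box has {2,3,4,5,6,7,8} → only 9 remains.
(3,3) = 4: row 3 has {1,2,3,5,6,7,8}; col 3 has {2,3,7,9}; box has {1,2,3,5,6,8,9}; main diagonal has {1,2,3,9} → only 4 remains.
(3,4) = 9: row 3 has {1,2,3,4,5,6,7,8}; col 4 has {1,7,8}; box has {1,4,5,7} → only 9 remains.
(4,1) = 2: row 4 has {1,3,5,8,9}; col 1 has {4,5,6,8}; box has {3,4,5,6,7,9} → only 2 remains.
(4,4) = 6: row 4 has {1,2,3,5,8,9}; col 4 has {1,7,8,9}; box has {1,3,7,8}; main diagonal has {1,2,3,4,9} → only 6 remains.
(4,5) = 4: row 4 has {1,2,3,5,6,8,9}; col 5 has {1,2,3,5,6,7}; box has {1,3,6,7,8} → only 4 remains.
(4,7) = 7: row 4 has {1,2,3,4,5,6,8,9}; col 7 has {3,4,6,9}; box has {1,3,4,8,9} → only 7 remains.
(5,1) = 1: row 5 has {3,4,7,9}; col 1 has {2,4,5,6,8}; box has {2,3,4,5,6,7,9} → only 1 remains.
(5,3) = 8: row 5 has {1,3,4,7,9}; col 3 has {2,3,4,7,9}; box has {1,2,3,4,5,6,7,9} → only 8 remains.
(5,9) = 6: row 5 has {1,3,4,7,8,9}; col 9 has {1,2,3,4,5,8,9}; box has {1,3,4,7,8,9} → only 6 remains.
(6,5) = 9: row 6 has {1,3,4,6,7,8}; col 5 has {1,2,3,4,5,6,7}; box has {1,3,4,6,7,8} → only 9 remains.
(6,6) = 5: row 6 has {1,3,4,6,7,8,9}; col 6 has {1,4,8}; box has {1,3,4,6,7,8,9}; main diagonal has {1,2,3,4,6,9} → only 5 remains.
(6,7) = 2: row 6 has {1,3,4,5,6,7,8,9}; col 7 has {3,4,6,7,9}; box has {1,3,4,6,7,8,9} → only 2 remains.
(7,3) = 5: row 7 has {1,2,7}; col 3 has {2,3,4,7,8,9}; box has {2,7,8}; anti-diagonal has {1,2,3,4,6,7,8} → only 5 remains.
(7,7) = 8: row 7 has {1,2,5,7}; col 7 has {2,3,4,6,7,9}; box has {1,2,3,4,9}; main diagonal has {1,2,3,4,5,6,9} → only 8 remains.
(7,8) = 6: row 7 has {1,2,5,7,8}; col 8 has {1,2,3,4,7,8,9}; box has {1,2,3,4,8,9} → only 6 remains.
(8,3) = 1: row 8 has {2,4,6,8,9}; col 3 has {2,3,4,5,7,8,9}; box has {2,5,7,8} → only 1 remains.
(8,9) = 7: row 8 has {1,2,4,6,8,9}; col 9 has {1,2,3,4,5,6,8,9}; box has {1,2,3,4,6,8,9} → only 7 remains.
(9,1) = 9: row 9 has {1,2,3,8}; col 1 has {1,2,4,5,6,8}; box has {1,2,5,7,8}; anti-diagonal has {1,2,3,4,5,6,7,8} → only 9 remains.
(9,2) = 4: row 9 has {1,2,3,8,9}; col 2 has {1,2,3,5,6,7,8,9}; box has {1,2,5,7,8,9} → only 4 remains.
(9,3) = 6: row 9 has {1,2,3,4,8,9}; col 3 has {1,2,3,4,5,7,8,9}; box has {1,2,4,5,7,8,9} → only 6 remains.
(9,6) = 7: row 9 has {1,2,3,4,6,8,9}; col 6 has {1,4,5,8}; box has {1,2,6,8} → only 7 remains.
(9,8) = 5: row 9 has {1,2,3,4,6,7,8,9}; col 8 has {1,2,3,4,6,7,8,9}; box has {1,2,3,4,6,7,8,9} → only 5 remains.
(1,1) = 7: row 1 has {3,4,5,8,9}; col 1 has {1,2,4,5,6,8,9}; box has {1,2,3,4,5,6,8,9}; main diagonal has {1,2,3,4,5,6,8,9} → only 7 remains.
(1,4) = 2: row 1 has {3,4,5,7,8,9}; col 4 has {1,6,7,8,9}; box has {1,4,5,7,9} → only 2 remains.
(1,6) = 6: row 1 has {2,3,4,5,7,8,9}; col 6 has {1,4,5,7,8}; box has {1,2,4,5,7,9} → only 6 remains.
(1,7) = 1: row 1 has {2,3,4,5,6,7,8,9}; col 7 has {2,3,4,6,7,8,9}; box has {2,3,4,5,6,7,8,9} → only 1 remains.
(2,4) = 3: row 2 has {1,2,4,5,6,7,9}; col 4 has {1,2,6,7,8,9}; box has {1,2,4,5,6,7,9} → only 3 remains.
(2,5) = 8: row 2 has {1,2,3,4,5,6,7,9}; col 5 has {1,2,3,4,5,6,7,9}; box has {1,2,3,4,5,6,7,9} → only 8 remains.
(5,6) = 2: row 5 has {1,3,4,6,7,8,9}; col 6 has {1,4,5,6,7,8}; box has {1,3,4,5,6,7,8,9} → only 2 remains.
(5,7) = 5: row 5 has {1,2,3,4,6,7,8,9}; col 7 has {1,2,3,4,6,7,8,9}; box has {1,2,3,4,6,7,8,9} → only 5 remains.
(7,1) = 3: row 7 has {1,2,5,6,7,8}; col 1 has {1,2,4,5,6,7,8,9}; box has {1,2,4,5,6,7,8,9} → only 3 remains.
(7,4) = 4: row 7 has {1,2,3,5,6,7,8}; col 4 has {1,2,3,6,7,8,9}; box has {1,2,6,7,8} → only 4 remains.
(7,6) = 9: row 7 has {1,2,3,4,5,6,7,8}; col 6 has {1,2,4,5,6,7,8}; box has {1,2,4,6,7,8} → only 9 remains.
(8,4) = 5: row 8 has {1,2,4,6,7,8,9}; col 4 has {1,2,3,4,6,7,8,9}; box has {1,2,4,6,7,8,9} → only 5 remains.
(8,6) = 3: row 8 has {1,2,4,5,6,7,8,9}; col 6 has {1,2,4,5,6,7,8,9}; box has {1,2,4,5,6,7,8,9} → only 3 remains.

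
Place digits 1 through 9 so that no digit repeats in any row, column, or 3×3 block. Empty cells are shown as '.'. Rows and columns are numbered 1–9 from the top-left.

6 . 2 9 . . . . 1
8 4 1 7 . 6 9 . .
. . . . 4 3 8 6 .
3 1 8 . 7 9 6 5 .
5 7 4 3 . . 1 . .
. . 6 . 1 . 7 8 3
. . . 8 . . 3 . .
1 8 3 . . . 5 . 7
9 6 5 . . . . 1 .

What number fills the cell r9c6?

r1c7 = 4: row 1 has {1,2,6,9}; col 7 has {1,3,5,6,7,8,9}; box has {1,6,8,9} → only 4 remains.
r3c1 = 7: row 3 has {3,4,6,8}; col 1 has {1,3,5,6,8,9}; box has {1,2,4,6,8} → only 7 remains.
r3c3 = 9: row 3 has {3,4,6,7,8}; col 3 has {1,2,3,4,5,6,8}; box has {1,2,4,6,7,8} → only 9 remains.
r6c1 = 2: row 6 has {1,3,6,7,8}; col 1 has {1,3,5,6,7,8,9}; box has {1,3,4,5,6,7,8} → only 2 remains.
r6c2 = 9: row 6 has {1,2,3,6,7,8}; col 2 has {1,4,6,7,8}; box has {1,2,3,4,5,6,7,8} → only 9 remains.
r7c1 = 4: row 7 has {3,8}; col 1 has {1,2,3,5,6,7,8,9}; box has {1,3,5,6,8,9} → only 4 remains.
r7c2 = 2: row 7 has {3,4,8}; col 2 has {1,4,6,7,8,9}; box has {1,3,4,5,6,8,9} → only 2 remains.
r7c3 = 7: row 7 has {2,3,4,8}; col 3 has {1,2,3,4,5,6,8,9}; box has {1,2,3,4,5,6,8,9} → only 7 remains.
r7c8 = 9: row 7 has {2,3,4,7,8}; col 8 has {1,5,6,8}; box has {1,3,5,7} → only 9 remains.
r7c9 = 6: row 7 has {2,3,4,7,8,9}; col 9 has {1,3,7}; box has {1,3,5,7,9} → only 6 remains.
r9c7 = 2: row 9 has {1,5,6,9}; col 7 has {1,3,4,5,6,7,8,9}; box has {1,3,5,6,7,9} → only 2 remains.
r3c2 = 5: row 3 has {3,4,6,7,8,9}; col 2 has {1,2,4,6,7,8,9}; box has {1,2,4,6,7,8,9} → only 5 remains.
r3c9 = 2: row 3 has {3,4,5,6,7,8,9}; col 9 has {1,3,6,7}; box has {1,4,6,8,9} → only 2 remains.
r4c9 = 4: row 4 has {1,3,5,6,7,8,9}; col 9 has {1,2,3,6,7}; box has {1,3,5,6,7,8} → only 4 remains.
r5c8 = 2: row 5 has {1,3,4,5,7}; col 8 has {1,5,6,8,9}; box has {1,3,4,5,6,7,8} → only 2 remains.
r5c9 = 9: row 5 has {1,2,3,4,5,7}; col 9 has {1,2,3,4,6,7}; box has {1,2,3,4,5,6,7,8} → only 9 remains.
r7c5 = 5: row 7 has {2,3,4,6,7,8,9}; col 5 has {1,4,7}; box has {8} → only 5 remains.
r7c6 = 1: row 7 has {2,3,4,5,6,7,8,9}; col 6 has {3,6,9}; box has {5,8} → only 1 remains.
r8c8 = 4: row 8 has {1,3,5,7,8}; col 8 has {1,2,5,6,8,9}; box has {1,2,3,5,6,7,9} → only 4 remains.
r9c4 = 4: row 9 has {1,2,5,6,9}; col 4 has {3,7,8,9}; box has {1,5,8} → only 4 remains.
r9c5 = 3: row 9 has {1,2,4,5,6,9}; col 5 has {1,4,5,7}; box has {1,4,5,8} → only 3 remains.
r9c6 = 7: row 9 has {1,2,3,4,5,6,9}; col 6 has {1,3,6,9}; box has {1,3,4,5,8} → only 7 remains.

7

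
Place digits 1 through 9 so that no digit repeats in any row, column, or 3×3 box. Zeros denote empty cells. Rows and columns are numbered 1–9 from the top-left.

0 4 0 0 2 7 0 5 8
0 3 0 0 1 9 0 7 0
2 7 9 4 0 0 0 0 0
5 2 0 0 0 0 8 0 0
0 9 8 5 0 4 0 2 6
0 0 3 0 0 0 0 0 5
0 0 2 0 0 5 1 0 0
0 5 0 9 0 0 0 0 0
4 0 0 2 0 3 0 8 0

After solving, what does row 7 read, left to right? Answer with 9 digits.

row 1, column 7 = 9: in row 1, 9 can only go here (every other open cell in that row sees a 9).
row 1, column 4 = 3: in row 1, 3 can only go here (every other open cell in that row sees a 3).
row 2, column 3 = 5: in row 2, 5 can only go here (every other open cell in that row sees a 5).
row 3, column 5 = 5: in row 3, 5 can only go here (every other open cell in that row sees a 5).
row 3, column 6 = 8: in row 3, 8 can only go here (every other open cell in that row sees an 8).
row 2, column 4 = 6: row 2 has {1,3,5,7,9}; col 4 has {2,3,4,5,9}; box has {1,2,3,4,5,7,8,9} → only 6 remains.
row 2, column 1 = 8: row 2 has {1,3,5,6,7,9}; col 1 has {2,4,5}; box has {2,3,4,5,7,9} → only 8 remains.
row 5, column 1 = 1: in row 5, 1 can only go here (every other open cell in that row sees a 1).
row 1, column 1 = 6: row 1 has {2,3,4,5,7,8,9}; col 1 has {1,2,4,5,8}; box has {2,3,4,5,7,8,9} → only 6 remains.
row 1, column 3 = 1: row 1 has {2,3,4,5,6,7,8,9}; col 3 has {2,3,5,8,9}; box has {2,3,4,5,6,7,8,9} → only 1 remains.
row 6, column 1 = 7: row 6 has {3,5}; col 1 has {1,2,4,5,6,8}; box has {1,2,3,5,8,9} → only 7 remains.
row 6, column 2 = 6: row 6 has {3,5,7}; col 2 has {2,3,4,5,7,9}; box has {1,2,3,5,7,8,9} → only 6 remains.
row 6, column 7 = 4: row 6 has {3,5,6,7}; col 7 has {1,8,9}; box has {2,5,6,8} → only 4 remains.
row 7, column 2 = 8: row 7 has {1,2,5}; col 2 has {2,3,4,5,6,7,9}; box has {2,4,5} → only 8 remains.
row 7, column 4 = 7: row 7 has {1,2,5,8}; col 4 has {2,3,4,5,6,9}; box has {2,3,5,9} → only 7 remains.
row 8, column 1 = 3: row 8 has {5,9}; col 1 has {1,2,4,5,6,7,8}; box has {2,4,5,8} → only 3 remains.
row 9, column 2 = 1: row 9 has {2,3,4,8}; col 2 has {2,3,4,5,6,7,8,9}; box has {2,3,4,5,8} → only 1 remains.
row 9, column 5 = 6: row 9 has {1,2,3,4,8}; col 5 has {1,2,5}; box has {2,3,5,7,9} → only 6 remains.
row 2, column 7 = 2: row 2 has {1,3,5,6,7,8,9}; col 7 has {1,4,8,9}; box has {5,7,8,9} → only 2 remains.
row 2, column 9 = 4: row 2 has {1,2,3,5,6,7,8,9}; col 9 has {5,6,8}; box has {2,5,7,8,9} → only 4 remains.
row 4, column 3 = 4: row 4 has {2,5,8}; col 3 has {1,2,3,5,8,9}; box has {1,2,3,5,6,7,8,9} → only 4 remains.
row 4, column 4 = 1: row 4 has {2,4,5,8}; col 4 has {2,3,4,5,6,7,9}; box has {4,5} → only 1 remains.
row 4, column 6 = 6: row 4 has {1,2,4,5,8}; col 6 has {3,4,5,7,8,9}; box has {1,4,5} → only 6 remains.
row 6, column 4 = 8: row 6 has {3,4,5,6,7}; col 4 has {1,2,3,4,5,6,7,9}; box has {1,4,5,6} → only 8 remains.
row 6, column 5 = 9: row 6 has {3,4,5,6,7,8}; col 5 has {1,2,5,6}; box has {1,4,5,6,8} → only 9 remains.
row 6, column 6 = 2: row 6 has {3,4,5,6,7,8,9}; col 6 has {3,4,5,6,7,8,9}; box has {1,4,5,6,8,9} → only 2 remains.
row 6, column 8 = 1: row 6 has {2,3,4,5,6,7,8,9}; col 8 has {2,5,7,8}; box has {2,4,5,6,8} → only 1 remains.
row 7, column 1 = 9: row 7 has {1,2,5,7,8}; col 1 has {1,2,3,4,5,6,7,8}; box has {1,2,3,4,5,8} → only 9 remains.
row 7, column 5 = 4: row 7 has {1,2,5,7,8,9}; col 5 has {1,2,5,6,9}; box has {2,3,5,6,7,9} → only 4 remains.
row 7, column 9 = 3: row 7 has {1,2,4,5,7,8,9}; col 9 has {4,5,6,8}; box has {1,8} → only 3 remains.
row 8, column 5 = 8: row 8 has {3,5,9}; col 5 has {1,2,4,5,6,9}; box has {2,3,4,5,6,7,9} → only 8 remains.
row 8, column 6 = 1: row 8 has {3,5,8,9}; col 6 has {2,3,4,5,6,7,8,9}; box has {2,3,4,5,6,7,8,9} → only 1 remains.
row 9, column 3 = 7: row 9 has {1,2,3,4,6,8}; col 3 has {1,2,3,4,5,8,9}; box has {1,2,3,4,5,8,9} → only 7 remains.
row 9, column 7 = 5: row 9 has {1,2,3,4,6,7,8}; col 7 has {1,2,4,8,9}; box has {1,3,8} → only 5 remains.
row 9, column 9 = 9: row 9 has {1,2,3,4,5,6,7,8}; col 9 has {3,4,5,6,8}; box has {1,3,5,8} → only 9 remains.
row 3, column 9 = 1: row 3 has {2,4,5,7,8,9}; col 9 has {3,4,5,6,8,9}; box has {2,4,5,7,8,9} → only 1 remains.
row 4, column 9 = 7: row 4 has {1,2,4,5,6,8}; col 9 has {1,3,4,5,6,8,9}; box has {1,2,4,5,6,8} → only 7 remains.
row 5, column 7 = 3: row 5 has {1,2,4,5,6,8,9}; col 7 has {1,2,4,5,8,9}; box has {1,2,4,5,6,7,8} → only 3 remains.
row 7, column 8 = 6: row 7 has {1,2,3,4,5,7,8,9}; col 8 has {1,2,5,7,8}; box has {1,3,5,8,9} → only 6 remains.

982745163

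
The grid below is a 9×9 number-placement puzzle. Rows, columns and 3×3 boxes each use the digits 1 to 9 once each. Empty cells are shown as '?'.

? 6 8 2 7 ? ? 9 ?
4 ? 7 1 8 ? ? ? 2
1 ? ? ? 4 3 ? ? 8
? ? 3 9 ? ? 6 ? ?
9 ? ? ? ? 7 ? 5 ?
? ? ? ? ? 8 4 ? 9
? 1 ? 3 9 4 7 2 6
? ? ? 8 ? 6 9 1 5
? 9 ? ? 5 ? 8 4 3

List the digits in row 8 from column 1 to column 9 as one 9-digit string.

734826915

row 1, column 6 = 5: row 1 has {2,6,7,8,9}; col 6 has {3,4,6,7,8}; box has {1,2,3,4,7,8} → only 5 remains.
row 2, column 6 = 9: row 2 has {1,2,4,7,8}; col 6 has {3,4,5,6,7,8}; box has {1,2,3,4,5,7,8} → only 9 remains.
row 3, column 4 = 6: row 3 has {1,3,4,8}; col 4 has {1,2,3,8,9}; box has {1,2,3,4,5,7,8,9} → only 6 remains.
row 3, column 7 = 5: row 3 has {1,3,4,6,8}; col 7 has {4,6,7,8,9}; box has {2,8,9} → only 5 remains.
row 3, column 8 = 7: row 3 has {1,3,4,5,6,8}; col 8 has {1,2,4,5,9}; box has {2,5,8,9} → only 7 remains.
row 4, column 8 = 8: row 4 has {3,6,9}; col 8 has {1,2,4,5,7,9}; box has {4,5,6,9} → only 8 remains.
row 5, column 4 = 4: row 5 has {5,7,9}; col 4 has {1,2,3,6,8,9}; box has {7,8,9} → only 4 remains.
row 5, column 9 = 1: row 5 has {4,5,7,9}; col 9 has {2,3,5,6,8,9}; box has {4,5,6,8,9} → only 1 remains.
row 6, column 4 = 5: row 6 has {4,8,9}; col 4 has {1,2,3,4,6,8,9}; box has {4,7,8,9} → only 5 remains.
row 6, column 8 = 3: row 6 has {4,5,8,9}; col 8 has {1,2,4,5,7,8,9}; box has {1,4,5,6,8,9} → only 3 remains.
row 7, column 3 = 5: row 7 has {1,2,3,4,6,7,9}; col 3 has {3,7,8}; box has {1,9} → only 5 remains.
row 8, column 5 = 2: row 8 has {1,5,6,8,9}; col 5 has {4,5,7,8,9}; box has {3,4,5,6,8,9} → only 2 remains.
row 9, column 4 = 7: row 9 has {3,4,5,8,9}; col 4 has {1,2,3,4,5,6,8,9}; box has {2,3,4,5,6,8,9} → only 7 remains.
row 9, column 6 = 1: row 9 has {3,4,5,7,8,9}; col 6 has {3,4,5,6,7,8,9}; box has {2,3,4,5,6,7,8,9} → only 1 remains.
row 1, column 1 = 3: row 1 has {2,5,6,7,8,9}; col 1 has {1,4,9}; box has {1,4,6,7,8} → only 3 remains.
row 1, column 7 = 1: row 1 has {2,3,5,6,7,8,9}; col 7 has {4,5,6,7,8,9}; box has {2,5,7,8,9} → only 1 remains.
row 1, column 9 = 4: row 1 has {1,2,3,5,6,7,8,9}; col 9 has {1,2,3,5,6,8,9}; box has {1,2,5,7,8,9} → only 4 remains.
row 2, column 2 = 5: row 2 has {1,2,4,7,8,9}; col 2 has {1,6,9}; box has {1,3,4,6,7,8} → only 5 remains.
row 2, column 7 = 3: row 2 has {1,2,4,5,7,8,9}; col 7 has {1,4,5,6,7,8,9}; box has {1,2,4,5,7,8,9} → only 3 remains.
row 2, column 8 = 6: row 2 has {1,2,3,4,5,7,8,9}; col 8 has {1,2,3,4,5,7,8,9}; box has {1,2,3,4,5,7,8,9} → only 6 remains.
row 3, column 2 = 2: row 3 has {1,3,4,5,6,7,8}; col 2 has {1,5,6,9}; box has {1,3,4,5,6,7,8} → only 2 remains.
row 3, column 3 = 9: row 3 has {1,2,3,4,5,6,7,8}; col 3 has {3,5,7,8}; box has {1,2,3,4,5,6,7,8} → only 9 remains.
row 4, column 5 = 1: row 4 has {3,6,8,9}; col 5 has {2,4,5,7,8,9}; box has {4,5,7,8,9} → only 1 remains.
row 4, column 6 = 2: row 4 has {1,3,6,8,9}; col 6 has {1,3,4,5,6,7,8,9}; box has {1,4,5,7,8,9} → only 2 remains.
row 4, column 9 = 7: row 4 has {1,2,3,6,8,9}; col 9 has {1,2,3,4,5,6,8,9}; box has {1,3,4,5,6,8,9} → only 7 remains.
row 5, column 2 = 8: row 5 has {1,4,5,7,9}; col 2 has {1,2,5,6,9}; box has {3,9} → only 8 remains.
row 5, column 7 = 2: row 5 has {1,4,5,7,8,9}; col 7 has {1,3,4,5,6,7,8,9}; box has {1,3,4,5,6,7,8,9} → only 2 remains.
row 6, column 2 = 7: row 6 has {3,4,5,8,9}; col 2 has {1,2,5,6,8,9}; box has {3,8,9} → only 7 remains.
row 6, column 5 = 6: row 6 has {3,4,5,7,8,9}; col 5 has {1,2,4,5,7,8,9}; box has {1,2,4,5,7,8,9} → only 6 remains.
row 7, column 1 = 8: row 7 has {1,2,3,4,5,6,7,9}; col 1 has {1,3,4,9}; box has {1,5,9} → only 8 remains.
row 8, column 1 = 7: row 8 has {1,2,5,6,8,9}; col 1 has {1,3,4,8,9}; box has {1,5,8,9} → only 7 remains.
row 8, column 3 = 4: row 8 has {1,2,5,6,7,8,9}; col 3 has {3,5,7,8,9}; box has {1,5,7,8,9} → only 4 remains.
row 4, column 1 = 5: row 4 has {1,2,3,6,7,8,9}; col 1 has {1,3,4,7,8,9}; box has {3,7,8,9} → only 5 remains.
row 4, column 2 = 4: row 4 has {1,2,3,5,6,7,8,9}; col 2 has {1,2,5,6,7,8,9}; box has {3,5,7,8,9} → only 4 remains.
row 5, column 3 = 6: row 5 has {1,2,4,5,7,8,9}; col 3 has {3,4,5,7,8,9}; box has {3,4,5,7,8,9} → only 6 remains.
row 5, column 5 = 3: row 5 has {1,2,4,5,6,7,8,9}; col 5 has {1,2,4,5,6,7,8,9}; box has {1,2,4,5,6,7,8,9} → only 3 remains.
row 6, column 1 = 2: row 6 has {3,4,5,6,7,8,9}; col 1 has {1,3,4,5,7,8,9}; box has {3,4,5,6,7,8,9} → only 2 remains.
row 6, column 3 = 1: row 6 has {2,3,4,5,6,7,8,9}; col 3 has {3,4,5,6,7,8,9}; box has {2,3,4,5,6,7,8,9} → only 1 remains.
row 8, column 2 = 3: row 8 has {1,2,4,5,6,7,8,9}; col 2 has {1,2,4,5,6,7,8,9}; box has {1,4,5,7,8,9} → only 3 remains.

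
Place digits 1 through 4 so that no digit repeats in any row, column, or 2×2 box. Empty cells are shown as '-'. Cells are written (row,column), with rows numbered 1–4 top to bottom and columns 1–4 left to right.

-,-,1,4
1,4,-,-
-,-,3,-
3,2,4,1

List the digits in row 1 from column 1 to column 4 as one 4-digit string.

(1,1) = 2: row 1 has {1,4}; col 1 has {1,3}; box has {1,4} → only 2 remains.
(1,2) = 3: row 1 has {1,2,4}; col 2 has {2,4}; box has {1,2,4} → only 3 remains.

2314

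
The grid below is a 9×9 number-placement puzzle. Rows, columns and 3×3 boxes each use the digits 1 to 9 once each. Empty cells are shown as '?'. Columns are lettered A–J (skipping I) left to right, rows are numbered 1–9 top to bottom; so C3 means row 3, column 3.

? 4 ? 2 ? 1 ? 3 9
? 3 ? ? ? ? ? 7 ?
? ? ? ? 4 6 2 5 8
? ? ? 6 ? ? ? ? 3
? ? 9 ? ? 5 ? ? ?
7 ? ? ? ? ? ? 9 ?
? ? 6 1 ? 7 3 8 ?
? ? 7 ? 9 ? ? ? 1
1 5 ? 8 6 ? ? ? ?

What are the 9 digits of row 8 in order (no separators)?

G1 = 6: row 1 has {1,2,3,4,9}; col 7 has {2,3}; box has {2,3,5,7,8,9} → only 6 remains.
J2 = 4: row 2 has {3,7}; col 9 has {1,3,8,9}; box has {2,3,5,6,7,8,9} → only 4 remains.
A3 = 9: row 3 has {2,4,5,6,8}; col 1 has {1,7}; box has {3,4} → only 9 remains.
C3 = 1: row 3 has {2,4,5,6,8,9}; col 3 has {6,7,9}; box has {3,4,9} → only 1 remains.
G2 = 1: row 2 has {3,4,7}; col 7 has {2,3,6}; box has {2,3,4,5,6,7,8,9} → only 1 remains.
B3 = 7: row 3 has {1,2,4,5,6,8,9}; col 2 has {3,4,5}; box has {1,3,4,9} → only 7 remains.
D3 = 3: row 3 has {1,2,4,5,6,7,8,9}; col 4 has {1,2,6,8}; box has {1,2,4,6} → only 3 remains.
D6 = 4: row 6 has {7,9}; col 4 has {1,2,3,6,8}; box has {5,6} → only 4 remains.
D8 = 5: row 8 has {1,7,9}; col 4 has {1,2,3,4,6,8}; box has {1,6,7,8,9} → only 5 remains.
G8 = 4: row 8 has {1,5,7,9}; col 7 has {1,2,3,6}; box has {1,3,8} → only 4 remains.
H9 = 2: row 9 has {1,5,6,8}; col 8 has {3,5,7,8,9}; box has {1,3,4,8} → only 2 remains.
J9 = 7: row 9 has {1,2,5,6,8}; col 9 has {1,3,4,8,9}; box has {1,2,3,4,8} → only 7 remains.
D2 = 9: row 2 has {1,3,4,7}; col 4 has {1,2,3,4,5,6,8}; box has {1,2,3,4,6} → only 9 remains.
F2 = 8: row 2 has {1,3,4,7,9}; col 6 has {1,5,6,7}; box has {1,2,3,4,6,9} → only 8 remains.
D5 = 7: row 5 has {5,9}; col 4 has {1,2,3,4,5,6,8,9}; box has {4,5,6} → only 7 remains.
G5 = 8: row 5 has {5,7,9}; col 7 has {1,2,3,4,6}; box has {3,9} → only 8 remains.
G6 = 5: row 6 has {4,7,9}; col 7 has {1,2,3,4,6,8}; box has {3,8,9} → only 5 remains.
E7 = 2: row 7 has {1,3,6,7,8}; col 5 has {4,6,9}; box has {1,5,6,7,8,9} → only 2 remains.
J7 = 5: row 7 has {1,2,3,6,7,8}; col 9 has {1,3,4,7,8,9}; box has {1,2,3,4,7,8} → only 5 remains.
F8 = 3: row 8 has {1,4,5,7,9}; col 6 has {1,5,6,7,8}; box has {1,2,5,6,7,8,9} → only 3 remains.
H8 = 6: row 8 has {1,3,4,5,7,9}; col 8 has {2,3,5,7,8,9}; box has {1,2,3,4,5,7,8} → only 6 remains.
F9 = 4: row 9 has {1,2,5,6,7,8}; col 6 has {1,3,5,6,7,8}; box has {1,2,3,5,6,7,8,9} → only 4 remains.
G9 = 9: row 9 has {1,2,4,5,6,7,8}; col 7 has {1,2,3,4,5,6,8}; box has {1,2,3,4,5,6,7,8} → only 9 remains.
E2 = 5: row 2 has {1,3,4,7,8,9}; col 5 has {2,4,6,9}; box has {1,2,3,4,6,8,9} → only 5 remains.
G4 = 7: row 4 has {3,6}; col 7 has {1,2,3,4,5,6,8,9}; box has {3,5,8,9} → only 7 remains.
F6 = 2: row 6 has {4,5,7,9}; col 6 has {1,3,4,5,6,7,8}; box has {4,5,6,7} → only 2 remains.
J6 = 6: row 6 has {2,4,5,7,9}; col 9 has {1,3,4,5,7,8,9}; box has {3,5,7,8,9} → only 6 remains.
A7 = 4: row 7 has {1,2,3,5,6,7,8}; col 1 has {1,7,9}; box has {1,5,6,7} → only 4 remains.
B7 = 9: row 7 has {1,2,3,4,5,6,7,8}; col 2 has {3,4,5,7}; box has {1,4,5,6,7} → only 9 remains.
C9 = 3: row 9 has {1,2,4,5,6,7,8,9}; col 3 has {1,6,7,9}; box has {1,4,5,6,7,9} → only 3 remains.
E1 = 7: row 1 has {1,2,3,4,6,9}; col 5 has {2,4,5,6,9}; box has {1,2,3,4,5,6,8,9} → only 7 remains.
C2 = 2: row 2 has {1,3,4,5,7,8,9}; col 3 has {1,3,6,7,9}; box has {1,3,4,7,9} → only 2 remains.
F4 = 9: row 4 has {3,6,7}; col 6 has {1,2,3,4,5,6,7,8}; box has {2,4,5,6,7} → only 9 remains.
J5 = 2: row 5 has {5,7,8,9}; col 9 has {1,3,4,5,6,7,8,9}; box has {3,5,6,7,8,9} → only 2 remains.
C6 = 8: row 6 has {2,4,5,6,7,9}; col 3 has {1,2,3,6,7,9}; box has {7,9} → only 8 remains.
C1 = 5: row 1 has {1,2,3,4,6,7,9}; col 3 has {1,2,3,6,7,8,9}; box has {1,2,3,4,7,9} → only 5 remains.
A2 = 6: row 2 has {1,2,3,4,5,7,8,9}; col 1 has {1,4,7,9}; box has {1,2,3,4,5,7,9} → only 6 remains.
C4 = 4: row 4 has {3,6,7,9}; col 3 has {1,2,3,5,6,7,8,9}; box has {7,8,9} → only 4 remains.
H4 = 1: row 4 has {3,4,6,7,9}; col 8 has {2,3,5,6,7,8,9}; box has {2,3,5,6,7,8,9} → only 1 remains.
A5 = 3: row 5 has {2,5,7,8,9}; col 1 has {1,4,6,7,9}; box has {4,7,8,9} → only 3 remains.
E5 = 1: row 5 has {2,3,5,7,8,9}; col 5 has {2,4,5,6,7,9}; box has {2,4,5,6,7,9} → only 1 remains.
H5 = 4: row 5 has {1,2,3,5,7,8,9}; col 8 has {1,2,3,5,6,7,8,9}; box has {1,2,3,5,6,7,8,9} → only 4 remains.
B6 = 1: row 6 has {2,4,5,6,7,8,9}; col 2 has {3,4,5,7,9}; box has {3,4,7,8,9} → only 1 remains.
E6 = 3: row 6 has {1,2,4,5,6,7,8,9}; col 5 has {1,2,4,5,6,7,9}; box has {1,2,4,5,6,7,9} → only 3 remains.
A1 = 8: row 1 has {1,2,3,4,5,6,7,9}; col 1 has {1,3,4,6,7,9}; box has {1,2,3,4,5,6,7,9} → only 8 remains.
B4 = 2: row 4 has {1,3,4,6,7,9}; col 2 has {1,3,4,5,7,9}; box has {1,3,4,7,8,9} → only 2 remains.
E4 = 8: row 4 has {1,2,3,4,6,7,9}; col 5 has {1,2,3,4,5,6,7,9}; box has {1,2,3,4,5,6,7,9} → only 8 remains.
B5 = 6: row 5 has {1,2,3,4,5,7,8,9}; col 2 has {1,2,3,4,5,7,9}; box has {1,2,3,4,7,8,9} → only 6 remains.
A8 = 2: row 8 has {1,3,4,5,6,7,9}; col 1 has {1,3,4,6,7,8,9}; box has {1,3,4,5,6,7,9} → only 2 remains.
B8 = 8: row 8 has {1,2,3,4,5,6,7,9}; col 2 has {1,2,3,4,5,6,7,9}; box has {1,2,3,4,5,6,7,9} → only 8 remains.

287593461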